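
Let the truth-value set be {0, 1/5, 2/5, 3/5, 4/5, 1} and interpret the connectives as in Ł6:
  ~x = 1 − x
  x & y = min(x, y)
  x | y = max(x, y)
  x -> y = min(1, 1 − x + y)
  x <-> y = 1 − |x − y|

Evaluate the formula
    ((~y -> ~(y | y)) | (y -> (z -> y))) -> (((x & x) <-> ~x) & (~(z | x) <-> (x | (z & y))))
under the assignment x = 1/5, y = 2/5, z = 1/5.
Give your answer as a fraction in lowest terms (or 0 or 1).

~y = ~2/5 = 3/5
y | y = 2/5 | 2/5 = 2/5
~(y | y) = ~2/5 = 3/5
~y -> ~(y | y) = 3/5 -> 3/5 = 1
z -> y = 1/5 -> 2/5 = 1
y -> (z -> y) = 2/5 -> 1 = 1
(~y -> ~(y | y)) | (y -> (z -> y)) = 1 | 1 = 1
x & x = 1/5 & 1/5 = 1/5
~x = ~1/5 = 4/5
(x & x) <-> ~x = 1/5 <-> 4/5 = 2/5
z | x = 1/5 | 1/5 = 1/5
~(z | x) = ~1/5 = 4/5
z & y = 1/5 & 2/5 = 1/5
x | (z & y) = 1/5 | 1/5 = 1/5
~(z | x) <-> (x | (z & y)) = 4/5 <-> 1/5 = 2/5
((x & x) <-> ~x) & (~(z | x) <-> (x | (z & y))) = 2/5 & 2/5 = 2/5
((~y -> ~(y | y)) | (y -> (z -> y))) -> (((x & x) <-> ~x) & (~(z | x) <-> (x | (z & y)))) = 1 -> 2/5 = 2/5

2/5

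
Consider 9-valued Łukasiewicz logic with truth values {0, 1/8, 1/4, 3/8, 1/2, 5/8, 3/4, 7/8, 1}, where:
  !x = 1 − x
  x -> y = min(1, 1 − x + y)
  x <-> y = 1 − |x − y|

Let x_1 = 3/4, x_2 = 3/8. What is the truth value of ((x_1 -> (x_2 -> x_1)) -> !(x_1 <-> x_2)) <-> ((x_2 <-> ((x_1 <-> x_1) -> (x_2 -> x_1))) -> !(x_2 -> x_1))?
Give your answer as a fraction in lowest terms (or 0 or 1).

3/4

x_2 -> x_1 = 3/8 -> 3/4 = 1
x_1 -> (x_2 -> x_1) = 3/4 -> 1 = 1
x_1 <-> x_2 = 3/4 <-> 3/8 = 5/8
!(x_1 <-> x_2) = !5/8 = 3/8
(x_1 -> (x_2 -> x_1)) -> !(x_1 <-> x_2) = 1 -> 3/8 = 3/8
x_1 <-> x_1 = 3/4 <-> 3/4 = 1
x_2 -> x_1 = 3/8 -> 3/4 = 1
(x_1 <-> x_1) -> (x_2 -> x_1) = 1 -> 1 = 1
x_2 <-> ((x_1 <-> x_1) -> (x_2 -> x_1)) = 3/8 <-> 1 = 3/8
x_2 -> x_1 = 3/8 -> 3/4 = 1
!(x_2 -> x_1) = !1 = 0
(x_2 <-> ((x_1 <-> x_1) -> (x_2 -> x_1))) -> !(x_2 -> x_1) = 3/8 -> 0 = 5/8
((x_1 -> (x_2 -> x_1)) -> !(x_1 <-> x_2)) <-> ((x_2 <-> ((x_1 <-> x_1) -> (x_2 -> x_1))) -> !(x_2 -> x_1)) = 3/8 <-> 5/8 = 3/4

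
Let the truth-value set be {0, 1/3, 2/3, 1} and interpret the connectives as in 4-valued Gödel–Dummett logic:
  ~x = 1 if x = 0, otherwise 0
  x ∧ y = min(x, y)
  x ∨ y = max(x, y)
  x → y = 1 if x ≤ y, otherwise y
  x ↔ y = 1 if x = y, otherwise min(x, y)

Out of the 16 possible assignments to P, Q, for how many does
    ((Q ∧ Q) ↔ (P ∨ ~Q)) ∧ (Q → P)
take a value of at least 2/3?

P = 0, Q = 0 ↦ 0  <
P = 0, Q = 1/3 ↦ 0  <
P = 0, Q = 2/3 ↦ 0  <
P = 0, Q = 1 ↦ 0  <
P = 1/3, Q = 0 ↦ 0  <
P = 1/3, Q = 1/3 ↦ 1  ≥
P = 1/3, Q = 2/3 ↦ 1/3  <
P = 1/3, Q = 1 ↦ 1/3  <
P = 2/3, Q = 0 ↦ 0  <
P = 2/3, Q = 1/3 ↦ 1/3  <
P = 2/3, Q = 2/3 ↦ 1  ≥
P = 2/3, Q = 1 ↦ 2/3  ≥
P = 1, Q = 0 ↦ 0  <
P = 1, Q = 1/3 ↦ 1/3  <
P = 1, Q = 2/3 ↦ 2/3  ≥
P = 1, Q = 1 ↦ 1  ≥
So 5 of the 16 assignments meet the threshold.

5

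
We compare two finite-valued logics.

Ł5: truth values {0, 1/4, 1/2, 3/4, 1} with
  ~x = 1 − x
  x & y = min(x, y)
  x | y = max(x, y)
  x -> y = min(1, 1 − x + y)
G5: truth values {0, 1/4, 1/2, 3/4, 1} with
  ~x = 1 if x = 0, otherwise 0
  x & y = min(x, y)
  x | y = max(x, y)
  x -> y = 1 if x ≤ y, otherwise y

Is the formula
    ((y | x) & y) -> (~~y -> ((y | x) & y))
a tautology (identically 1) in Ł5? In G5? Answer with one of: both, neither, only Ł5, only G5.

both

In Ł5: every assignment gives 1 — tautology.
In G5: every assignment gives 1 — tautology.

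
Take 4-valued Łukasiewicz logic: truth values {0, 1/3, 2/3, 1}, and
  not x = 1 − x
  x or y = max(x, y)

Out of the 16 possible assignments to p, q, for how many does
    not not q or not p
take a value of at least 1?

p = 0, q = 0 ↦ 1  ≥
p = 0, q = 1/3 ↦ 1  ≥
p = 0, q = 2/3 ↦ 1  ≥
p = 0, q = 1 ↦ 1  ≥
p = 1/3, q = 0 ↦ 2/3  <
p = 1/3, q = 1/3 ↦ 2/3  <
p = 1/3, q = 2/3 ↦ 2/3  <
p = 1/3, q = 1 ↦ 1  ≥
p = 2/3, q = 0 ↦ 1/3  <
p = 2/3, q = 1/3 ↦ 1/3  <
p = 2/3, q = 2/3 ↦ 2/3  <
p = 2/3, q = 1 ↦ 1  ≥
p = 1, q = 0 ↦ 0  <
p = 1, q = 1/3 ↦ 1/3  <
p = 1, q = 2/3 ↦ 2/3  <
p = 1, q = 1 ↦ 1  ≥
So 7 of the 16 assignments meet the threshold.

7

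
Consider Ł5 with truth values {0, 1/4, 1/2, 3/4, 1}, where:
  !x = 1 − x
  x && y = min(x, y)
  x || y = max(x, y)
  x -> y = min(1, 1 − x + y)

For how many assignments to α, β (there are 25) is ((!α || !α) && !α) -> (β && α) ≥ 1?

12

value 1: 12 assignments (counts)
value 3/4: 2 assignments
value 1/2: 5 assignments
value 1/4: 1 assignment
value 0: 5 assignments
So 12 of the 25 assignments meet the threshold.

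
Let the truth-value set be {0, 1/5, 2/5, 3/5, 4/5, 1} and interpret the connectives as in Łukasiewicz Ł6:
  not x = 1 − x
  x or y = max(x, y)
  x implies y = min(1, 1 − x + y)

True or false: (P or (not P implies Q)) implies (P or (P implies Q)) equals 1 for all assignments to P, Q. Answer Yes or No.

Counterexample: take P = 3/5, Q = 1/5.
not P = not 3/5 = 2/5
not P implies Q = 2/5 implies 1/5 = 4/5
P or (not P implies Q) = 3/5 or 4/5 = 4/5
P implies Q = 3/5 implies 1/5 = 3/5
P or (P implies Q) = 3/5 or 3/5 = 3/5
(P or (not P implies Q)) implies (P or (P implies Q)) = 4/5 implies 3/5 = 4/5
This gives 4/5 ≠ 1.

No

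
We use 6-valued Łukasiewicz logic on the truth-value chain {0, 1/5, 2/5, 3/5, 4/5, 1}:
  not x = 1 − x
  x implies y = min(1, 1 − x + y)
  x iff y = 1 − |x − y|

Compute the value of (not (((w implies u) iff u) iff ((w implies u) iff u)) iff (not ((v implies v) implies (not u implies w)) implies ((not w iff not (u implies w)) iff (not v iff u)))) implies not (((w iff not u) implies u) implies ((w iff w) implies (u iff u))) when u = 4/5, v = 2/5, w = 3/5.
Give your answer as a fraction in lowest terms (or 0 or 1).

1

w implies u = 3/5 implies 4/5 = 1
(w implies u) iff u = 1 iff 4/5 = 4/5
w implies u = 3/5 implies 4/5 = 1
(w implies u) iff u = 1 iff 4/5 = 4/5
((w implies u) iff u) iff ((w implies u) iff u) = 4/5 iff 4/5 = 1
not (((w implies u) iff u) iff ((w implies u) iff u)) = not 1 = 0
v implies v = 2/5 implies 2/5 = 1
not u = not 4/5 = 1/5
not u implies w = 1/5 implies 3/5 = 1
(v implies v) implies (not u implies w) = 1 implies 1 = 1
not ((v implies v) implies (not u implies w)) = not 1 = 0
not w = not 3/5 = 2/5
u implies w = 4/5 implies 3/5 = 4/5
not (u implies w) = not 4/5 = 1/5
not w iff not (u implies w) = 2/5 iff 1/5 = 4/5
not v = not 2/5 = 3/5
not v iff u = 3/5 iff 4/5 = 4/5
(not w iff not (u implies w)) iff (not v iff u) = 4/5 iff 4/5 = 1
not ((v implies v) implies (not u implies w)) implies ((not w iff not (u implies w)) iff (not v iff u)) = 0 implies 1 = 1
not (((w implies u) iff u) iff ((w implies u) iff u)) iff (not ((v implies v) implies (not u implies w)) implies ((not w iff not (u implies w)) iff (not v iff u))) = 0 iff 1 = 0
not u = not 4/5 = 1/5
w iff not u = 3/5 iff 1/5 = 3/5
(w iff not u) implies u = 3/5 implies 4/5 = 1
w iff w = 3/5 iff 3/5 = 1
u iff u = 4/5 iff 4/5 = 1
(w iff w) implies (u iff u) = 1 implies 1 = 1
((w iff not u) implies u) implies ((w iff w) implies (u iff u)) = 1 implies 1 = 1
not (((w iff not u) implies u) implies ((w iff w) implies (u iff u))) = not 1 = 0
(not (((w implies u) iff u) iff ((w implies u) iff u)) iff (not ((v implies v) implies (not u implies w)) implies ((not w iff not (u implies w)) iff (not v iff u)))) implies not (((w iff not u) implies u) implies ((w iff w) implies (u iff u))) = 0 implies 0 = 1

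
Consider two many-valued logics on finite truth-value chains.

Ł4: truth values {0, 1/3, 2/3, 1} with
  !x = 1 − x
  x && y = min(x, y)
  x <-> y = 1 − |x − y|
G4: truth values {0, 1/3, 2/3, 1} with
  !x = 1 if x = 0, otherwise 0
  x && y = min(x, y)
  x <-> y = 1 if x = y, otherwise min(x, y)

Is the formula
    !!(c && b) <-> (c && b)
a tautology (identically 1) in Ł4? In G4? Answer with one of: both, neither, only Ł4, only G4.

In Ł4: every assignment gives 1 — tautology.
In G4: at b = 1/3, c = 1/3 the value is 1/3 — not a tautology.

only Ł4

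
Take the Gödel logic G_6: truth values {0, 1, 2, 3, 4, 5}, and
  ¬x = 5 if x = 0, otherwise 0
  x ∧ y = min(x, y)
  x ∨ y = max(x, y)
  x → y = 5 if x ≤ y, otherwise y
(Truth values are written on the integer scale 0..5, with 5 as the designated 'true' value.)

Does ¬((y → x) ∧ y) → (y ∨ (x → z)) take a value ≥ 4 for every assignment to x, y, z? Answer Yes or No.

Counterexample: take x = 1, y = 0, z = 0.
y → x = 0 → 1 = 5
(y → x) ∧ y = 5 ∧ 0 = 0
¬((y → x) ∧ y) = ¬0 = 5
x → z = 1 → 0 = 0
y ∨ (x → z) = 0 ∨ 0 = 0
¬((y → x) ∧ y) → (y ∨ (x → z)) = 5 → 0 = 0
This gives 0, which is below 4.

No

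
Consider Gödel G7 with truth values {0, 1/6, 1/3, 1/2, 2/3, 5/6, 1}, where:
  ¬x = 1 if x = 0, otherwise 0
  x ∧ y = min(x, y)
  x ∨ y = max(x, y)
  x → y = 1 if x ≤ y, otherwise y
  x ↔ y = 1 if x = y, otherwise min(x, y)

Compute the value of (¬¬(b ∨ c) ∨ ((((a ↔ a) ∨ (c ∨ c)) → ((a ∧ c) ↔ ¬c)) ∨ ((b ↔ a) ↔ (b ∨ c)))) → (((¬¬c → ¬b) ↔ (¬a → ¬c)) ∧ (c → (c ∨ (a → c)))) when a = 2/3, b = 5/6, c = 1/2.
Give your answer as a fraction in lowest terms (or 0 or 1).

0

b ∨ c = 5/6 ∨ 1/2 = 5/6
¬(b ∨ c) = ¬5/6 = 0
¬¬(b ∨ c) = ¬0 = 1
a ↔ a = 2/3 ↔ 2/3 = 1
c ∨ c = 1/2 ∨ 1/2 = 1/2
(a ↔ a) ∨ (c ∨ c) = 1 ∨ 1/2 = 1
a ∧ c = 2/3 ∧ 1/2 = 1/2
¬c = ¬1/2 = 0
(a ∧ c) ↔ ¬c = 1/2 ↔ 0 = 0
((a ↔ a) ∨ (c ∨ c)) → ((a ∧ c) ↔ ¬c) = 1 → 0 = 0
b ↔ a = 5/6 ↔ 2/3 = 2/3
b ∨ c = 5/6 ∨ 1/2 = 5/6
(b ↔ a) ↔ (b ∨ c) = 2/3 ↔ 5/6 = 2/3
(((a ↔ a) ∨ (c ∨ c)) → ((a ∧ c) ↔ ¬c)) ∨ ((b ↔ a) ↔ (b ∨ c)) = 0 ∨ 2/3 = 2/3
¬¬(b ∨ c) ∨ ((((a ↔ a) ∨ (c ∨ c)) → ((a ∧ c) ↔ ¬c)) ∨ ((b ↔ a) ↔ (b ∨ c))) = 1 ∨ 2/3 = 1
¬c = ¬1/2 = 0
¬¬c = ¬0 = 1
¬b = ¬5/6 = 0
¬¬c → ¬b = 1 → 0 = 0
¬a = ¬2/3 = 0
¬c = ¬1/2 = 0
¬a → ¬c = 0 → 0 = 1
(¬¬c → ¬b) ↔ (¬a → ¬c) = 0 ↔ 1 = 0
a → c = 2/3 → 1/2 = 1/2
c ∨ (a → c) = 1/2 ∨ 1/2 = 1/2
c → (c ∨ (a → c)) = 1/2 → 1/2 = 1
((¬¬c → ¬b) ↔ (¬a → ¬c)) ∧ (c → (c ∨ (a → c))) = 0 ∧ 1 = 0
(¬¬(b ∨ c) ∨ ((((a ↔ a) ∨ (c ∨ c)) → ((a ∧ c) ↔ ¬c)) ∨ ((b ↔ a) ↔ (b ∨ c)))) → (((¬¬c → ¬b) ↔ (¬a → ¬c)) ∧ (c → (c ∨ (a → c)))) = 1 → 0 = 0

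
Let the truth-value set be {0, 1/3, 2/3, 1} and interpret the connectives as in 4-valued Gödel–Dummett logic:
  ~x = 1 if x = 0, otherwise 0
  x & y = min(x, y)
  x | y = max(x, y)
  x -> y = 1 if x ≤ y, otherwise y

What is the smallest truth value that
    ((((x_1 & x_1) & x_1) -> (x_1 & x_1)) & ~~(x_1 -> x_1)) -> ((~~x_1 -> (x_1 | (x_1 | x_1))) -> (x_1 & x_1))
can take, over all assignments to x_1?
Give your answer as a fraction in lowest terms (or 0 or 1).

0

Take x_1 = 0:
x_1 & x_1 = 0 & 0 = 0
(x_1 & x_1) & x_1 = 0 & 0 = 0
x_1 & x_1 = 0 & 0 = 0
((x_1 & x_1) & x_1) -> (x_1 & x_1) = 0 -> 0 = 1
x_1 -> x_1 = 0 -> 0 = 1
~(x_1 -> x_1) = ~1 = 0
~~(x_1 -> x_1) = ~0 = 1
(((x_1 & x_1) & x_1) -> (x_1 & x_1)) & ~~(x_1 -> x_1) = 1 & 1 = 1
~x_1 = ~0 = 1
~~x_1 = ~1 = 0
x_1 | x_1 = 0 | 0 = 0
x_1 | (x_1 | x_1) = 0 | 0 = 0
~~x_1 -> (x_1 | (x_1 | x_1)) = 0 -> 0 = 1
x_1 & x_1 = 0 & 0 = 0
(~~x_1 -> (x_1 | (x_1 | x_1))) -> (x_1 & x_1) = 1 -> 0 = 0
((((x_1 & x_1) & x_1) -> (x_1 & x_1)) & ~~(x_1 -> x_1)) -> ((~~x_1 -> (x_1 | (x_1 | x_1))) -> (x_1 & x_1)) = 1 -> 0 = 0
No assignment yields a value below 0, so this is the minimum.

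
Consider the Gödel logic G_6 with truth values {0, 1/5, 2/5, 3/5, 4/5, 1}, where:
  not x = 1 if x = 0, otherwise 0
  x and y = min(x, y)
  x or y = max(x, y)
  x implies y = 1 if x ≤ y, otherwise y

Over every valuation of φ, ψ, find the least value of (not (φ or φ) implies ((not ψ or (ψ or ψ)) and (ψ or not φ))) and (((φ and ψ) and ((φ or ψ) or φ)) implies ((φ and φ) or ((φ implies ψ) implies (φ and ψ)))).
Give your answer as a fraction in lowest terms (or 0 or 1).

1/5

Take φ = 0, ψ = 1/5:
φ or φ = 0 or 0 = 0
not (φ or φ) = not 0 = 1
not ψ = not 1/5 = 0
ψ or ψ = 1/5 or 1/5 = 1/5
not ψ or (ψ or ψ) = 0 or 1/5 = 1/5
not φ = not 0 = 1
ψ or not φ = 1/5 or 1 = 1
(not ψ or (ψ or ψ)) and (ψ or not φ) = 1/5 and 1 = 1/5
not (φ or φ) implies ((not ψ or (ψ or ψ)) and (ψ or not φ)) = 1 implies 1/5 = 1/5
φ and ψ = 0 and 1/5 = 0
φ or ψ = 0 or 1/5 = 1/5
(φ or ψ) or φ = 1/5 or 0 = 1/5
(φ and ψ) and ((φ or ψ) or φ) = 0 and 1/5 = 0
φ and φ = 0 and 0 = 0
φ implies ψ = 0 implies 1/5 = 1
φ and ψ = 0 and 1/5 = 0
(φ implies ψ) implies (φ and ψ) = 1 implies 0 = 0
(φ and φ) or ((φ implies ψ) implies (φ and ψ)) = 0 or 0 = 0
((φ and ψ) and ((φ or ψ) or φ)) implies ((φ and φ) or ((φ implies ψ) implies (φ and ψ))) = 0 implies 0 = 1
(not (φ or φ) implies ((not ψ or (ψ or ψ)) and (ψ or not φ))) and (((φ and ψ) and ((φ or ψ) or φ)) implies ((φ and φ) or ((φ implies ψ) implies (φ and ψ)))) = 1/5 and 1 = 1/5
No assignment yields a value below 1/5, so this is the minimum.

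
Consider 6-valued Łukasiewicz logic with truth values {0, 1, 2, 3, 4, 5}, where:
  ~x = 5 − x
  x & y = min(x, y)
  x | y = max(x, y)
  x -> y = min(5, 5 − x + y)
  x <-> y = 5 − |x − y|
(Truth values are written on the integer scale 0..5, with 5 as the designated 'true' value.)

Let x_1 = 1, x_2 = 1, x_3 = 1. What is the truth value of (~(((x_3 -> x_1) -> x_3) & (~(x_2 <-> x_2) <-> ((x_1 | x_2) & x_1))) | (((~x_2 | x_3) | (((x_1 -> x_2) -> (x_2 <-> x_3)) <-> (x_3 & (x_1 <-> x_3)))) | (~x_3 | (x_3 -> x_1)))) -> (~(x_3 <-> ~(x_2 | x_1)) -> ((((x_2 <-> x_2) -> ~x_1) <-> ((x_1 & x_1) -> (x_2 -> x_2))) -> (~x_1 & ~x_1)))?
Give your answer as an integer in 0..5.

5

x_3 -> x_1 = 1 -> 1 = 5
(x_3 -> x_1) -> x_3 = 5 -> 1 = 1
x_2 <-> x_2 = 1 <-> 1 = 5
~(x_2 <-> x_2) = ~5 = 0
x_1 | x_2 = 1 | 1 = 1
(x_1 | x_2) & x_1 = 1 & 1 = 1
~(x_2 <-> x_2) <-> ((x_1 | x_2) & x_1) = 0 <-> 1 = 4
((x_3 -> x_1) -> x_3) & (~(x_2 <-> x_2) <-> ((x_1 | x_2) & x_1)) = 1 & 4 = 1
~(((x_3 -> x_1) -> x_3) & (~(x_2 <-> x_2) <-> ((x_1 | x_2) & x_1))) = ~1 = 4
~x_2 = ~1 = 4
~x_2 | x_3 = 4 | 1 = 4
x_1 -> x_2 = 1 -> 1 = 5
x_2 <-> x_3 = 1 <-> 1 = 5
(x_1 -> x_2) -> (x_2 <-> x_3) = 5 -> 5 = 5
x_1 <-> x_3 = 1 <-> 1 = 5
x_3 & (x_1 <-> x_3) = 1 & 5 = 1
((x_1 -> x_2) -> (x_2 <-> x_3)) <-> (x_3 & (x_1 <-> x_3)) = 5 <-> 1 = 1
(~x_2 | x_3) | (((x_1 -> x_2) -> (x_2 <-> x_3)) <-> (x_3 & (x_1 <-> x_3))) = 4 | 1 = 4
~x_3 = ~1 = 4
x_3 -> x_1 = 1 -> 1 = 5
~x_3 | (x_3 -> x_1) = 4 | 5 = 5
((~x_2 | x_3) | (((x_1 -> x_2) -> (x_2 <-> x_3)) <-> (x_3 & (x_1 <-> x_3)))) | (~x_3 | (x_3 -> x_1)) = 4 | 5 = 5
~(((x_3 -> x_1) -> x_3) & (~(x_2 <-> x_2) <-> ((x_1 | x_2) & x_1))) | (((~x_2 | x_3) | (((x_1 -> x_2) -> (x_2 <-> x_3)) <-> (x_3 & (x_1 <-> x_3)))) | (~x_3 | (x_3 -> x_1))) = 4 | 5 = 5
x_2 | x_1 = 1 | 1 = 1
~(x_2 | x_1) = ~1 = 4
x_3 <-> ~(x_2 | x_1) = 1 <-> 4 = 2
~(x_3 <-> ~(x_2 | x_1)) = ~2 = 3
x_2 <-> x_2 = 1 <-> 1 = 5
~x_1 = ~1 = 4
(x_2 <-> x_2) -> ~x_1 = 5 -> 4 = 4
x_1 & x_1 = 1 & 1 = 1
x_2 -> x_2 = 1 -> 1 = 5
(x_1 & x_1) -> (x_2 -> x_2) = 1 -> 5 = 5
((x_2 <-> x_2) -> ~x_1) <-> ((x_1 & x_1) -> (x_2 -> x_2)) = 4 <-> 5 = 4
~x_1 = ~1 = 4
~x_1 = ~1 = 4
~x_1 & ~x_1 = 4 & 4 = 4
(((x_2 <-> x_2) -> ~x_1) <-> ((x_1 & x_1) -> (x_2 -> x_2))) -> (~x_1 & ~x_1) = 4 -> 4 = 5
~(x_3 <-> ~(x_2 | x_1)) -> ((((x_2 <-> x_2) -> ~x_1) <-> ((x_1 & x_1) -> (x_2 -> x_2))) -> (~x_1 & ~x_1)) = 3 -> 5 = 5
(~(((x_3 -> x_1) -> x_3) & (~(x_2 <-> x_2) <-> ((x_1 | x_2) & x_1))) | (((~x_2 | x_3) | (((x_1 -> x_2) -> (x_2 <-> x_3)) <-> (x_3 & (x_1 <-> x_3)))) | (~x_3 | (x_3 -> x_1)))) -> (~(x_3 <-> ~(x_2 | x_1)) -> ((((x_2 <-> x_2) -> ~x_1) <-> ((x_1 & x_1) -> (x_2 -> x_2))) -> (~x_1 & ~x_1))) = 5 -> 5 = 5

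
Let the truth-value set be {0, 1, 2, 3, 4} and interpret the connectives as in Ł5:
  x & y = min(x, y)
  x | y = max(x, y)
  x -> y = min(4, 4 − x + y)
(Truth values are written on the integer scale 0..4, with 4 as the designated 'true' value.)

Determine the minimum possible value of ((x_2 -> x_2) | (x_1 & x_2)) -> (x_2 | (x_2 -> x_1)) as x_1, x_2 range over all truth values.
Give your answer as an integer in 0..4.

2

Take x_1 = 0, x_2 = 2:
x_2 -> x_2 = 2 -> 2 = 4
x_1 & x_2 = 0 & 2 = 0
(x_2 -> x_2) | (x_1 & x_2) = 4 | 0 = 4
x_2 -> x_1 = 2 -> 0 = 2
x_2 | (x_2 -> x_1) = 2 | 2 = 2
((x_2 -> x_2) | (x_1 & x_2)) -> (x_2 | (x_2 -> x_1)) = 4 -> 2 = 2
No assignment yields a value below 2, so this is the minimum.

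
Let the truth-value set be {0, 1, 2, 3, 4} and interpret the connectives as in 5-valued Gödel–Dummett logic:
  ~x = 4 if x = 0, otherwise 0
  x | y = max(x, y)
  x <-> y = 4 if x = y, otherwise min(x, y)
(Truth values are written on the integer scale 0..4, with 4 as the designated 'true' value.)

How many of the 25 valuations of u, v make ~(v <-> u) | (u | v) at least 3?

value 4: 15 assignments (counts)
value 3: 5 assignments (counts)
value 2: 3 assignments
value 1: 1 assignment
value 0: 1 assignment
So 20 of the 25 assignments meet the threshold.

20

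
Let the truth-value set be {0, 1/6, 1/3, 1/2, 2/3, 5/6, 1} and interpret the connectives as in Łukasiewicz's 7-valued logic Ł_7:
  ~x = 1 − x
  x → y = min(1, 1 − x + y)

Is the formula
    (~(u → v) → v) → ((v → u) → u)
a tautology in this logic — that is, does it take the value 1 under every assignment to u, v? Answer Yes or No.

No

Counterexample: take u = 0, v = 0.
u → v = 0 → 0 = 1
~(u → v) = ~1 = 0
~(u → v) → v = 0 → 0 = 1
v → u = 0 → 0 = 1
(v → u) → u = 1 → 0 = 0
(~(u → v) → v) → ((v → u) → u) = 1 → 0 = 0
This gives 0 ≠ 1.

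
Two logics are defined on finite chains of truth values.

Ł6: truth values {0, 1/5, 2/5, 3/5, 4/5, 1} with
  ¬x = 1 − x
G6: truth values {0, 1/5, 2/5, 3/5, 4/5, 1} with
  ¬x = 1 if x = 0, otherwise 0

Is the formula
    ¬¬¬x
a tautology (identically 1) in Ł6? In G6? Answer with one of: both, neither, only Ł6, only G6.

neither

In Ł6: at x = 1/5 the value is 4/5 — not a tautology.
In G6: at x = 1/5 the value is 0 — not a tautology.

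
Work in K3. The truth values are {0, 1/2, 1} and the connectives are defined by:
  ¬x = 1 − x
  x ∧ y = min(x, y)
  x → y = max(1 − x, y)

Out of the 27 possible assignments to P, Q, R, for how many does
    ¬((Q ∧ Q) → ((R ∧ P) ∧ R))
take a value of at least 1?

5

value 1: 5 assignments (counts)
value 1/2: 11 assignments
value 0: 11 assignments
So 5 of the 27 assignments meet the threshold.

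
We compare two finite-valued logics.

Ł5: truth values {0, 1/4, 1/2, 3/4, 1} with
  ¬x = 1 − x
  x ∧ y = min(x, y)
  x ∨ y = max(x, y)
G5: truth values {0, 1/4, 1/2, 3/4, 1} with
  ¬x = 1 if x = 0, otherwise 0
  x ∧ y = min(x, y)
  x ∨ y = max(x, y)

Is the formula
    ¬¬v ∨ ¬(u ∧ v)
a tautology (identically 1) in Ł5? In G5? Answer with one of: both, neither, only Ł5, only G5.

In Ł5: at u = 1/4, v = 1/4 the value is 3/4 — not a tautology.
In G5: every assignment gives 1 — tautology.

only G5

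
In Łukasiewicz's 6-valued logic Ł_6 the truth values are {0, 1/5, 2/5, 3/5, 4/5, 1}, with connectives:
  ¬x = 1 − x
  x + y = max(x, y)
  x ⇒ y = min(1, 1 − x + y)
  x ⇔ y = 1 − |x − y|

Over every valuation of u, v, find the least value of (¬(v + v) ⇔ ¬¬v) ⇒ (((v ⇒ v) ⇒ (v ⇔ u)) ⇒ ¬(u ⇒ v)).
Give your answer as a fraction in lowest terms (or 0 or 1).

1/5

Take u = 2/5, v = 2/5:
v + v = 2/5 + 2/5 = 2/5
¬(v + v) = ¬2/5 = 3/5
¬v = ¬2/5 = 3/5
¬¬v = ¬3/5 = 2/5
¬(v + v) ⇔ ¬¬v = 3/5 ⇔ 2/5 = 4/5
v ⇒ v = 2/5 ⇒ 2/5 = 1
v ⇔ u = 2/5 ⇔ 2/5 = 1
(v ⇒ v) ⇒ (v ⇔ u) = 1 ⇒ 1 = 1
u ⇒ v = 2/5 ⇒ 2/5 = 1
¬(u ⇒ v) = ¬1 = 0
((v ⇒ v) ⇒ (v ⇔ u)) ⇒ ¬(u ⇒ v) = 1 ⇒ 0 = 0
(¬(v + v) ⇔ ¬¬v) ⇒ (((v ⇒ v) ⇒ (v ⇔ u)) ⇒ ¬(u ⇒ v)) = 4/5 ⇒ 0 = 1/5
No assignment yields a value below 1/5, so this is the minimum.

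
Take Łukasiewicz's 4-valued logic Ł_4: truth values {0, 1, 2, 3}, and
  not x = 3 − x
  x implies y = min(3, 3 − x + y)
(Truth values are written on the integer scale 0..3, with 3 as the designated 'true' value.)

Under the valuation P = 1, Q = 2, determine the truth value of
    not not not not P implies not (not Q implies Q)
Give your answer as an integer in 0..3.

not P = not 1 = 2
not not P = not 2 = 1
not not not P = not 1 = 2
not not not not P = not 2 = 1
not Q = not 2 = 1
not Q implies Q = 1 implies 2 = 3
not (not Q implies Q) = not 3 = 0
not not not not P implies not (not Q implies Q) = 1 implies 0 = 2

2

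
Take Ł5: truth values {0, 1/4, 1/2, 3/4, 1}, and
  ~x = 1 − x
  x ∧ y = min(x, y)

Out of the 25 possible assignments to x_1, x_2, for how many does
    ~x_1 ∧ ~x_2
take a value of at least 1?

1

value 1: 1 assignment (counts)
value 3/4: 3 assignments
value 1/2: 5 assignments
value 1/4: 7 assignments
value 0: 9 assignments
So 1 of the 25 assignments meets the threshold.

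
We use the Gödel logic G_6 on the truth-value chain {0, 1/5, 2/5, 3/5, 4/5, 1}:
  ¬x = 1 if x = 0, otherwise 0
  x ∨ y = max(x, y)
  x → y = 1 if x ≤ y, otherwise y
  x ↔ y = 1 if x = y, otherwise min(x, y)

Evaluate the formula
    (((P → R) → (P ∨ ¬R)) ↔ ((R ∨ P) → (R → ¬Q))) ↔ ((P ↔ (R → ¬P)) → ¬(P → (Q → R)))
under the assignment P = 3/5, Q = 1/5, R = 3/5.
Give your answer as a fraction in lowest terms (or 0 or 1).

P → R = 3/5 → 3/5 = 1
¬R = ¬3/5 = 0
P ∨ ¬R = 3/5 ∨ 0 = 3/5
(P → R) → (P ∨ ¬R) = 1 → 3/5 = 3/5
R ∨ P = 3/5 ∨ 3/5 = 3/5
¬Q = ¬1/5 = 0
R → ¬Q = 3/5 → 0 = 0
(R ∨ P) → (R → ¬Q) = 3/5 → 0 = 0
((P → R) → (P ∨ ¬R)) ↔ ((R ∨ P) → (R → ¬Q)) = 3/5 ↔ 0 = 0
¬P = ¬3/5 = 0
R → ¬P = 3/5 → 0 = 0
P ↔ (R → ¬P) = 3/5 ↔ 0 = 0
Q → R = 1/5 → 3/5 = 1
P → (Q → R) = 3/5 → 1 = 1
¬(P → (Q → R)) = ¬1 = 0
(P ↔ (R → ¬P)) → ¬(P → (Q → R)) = 0 → 0 = 1
(((P → R) → (P ∨ ¬R)) ↔ ((R ∨ P) → (R → ¬Q))) ↔ ((P ↔ (R → ¬P)) → ¬(P → (Q → R))) = 0 ↔ 1 = 0

0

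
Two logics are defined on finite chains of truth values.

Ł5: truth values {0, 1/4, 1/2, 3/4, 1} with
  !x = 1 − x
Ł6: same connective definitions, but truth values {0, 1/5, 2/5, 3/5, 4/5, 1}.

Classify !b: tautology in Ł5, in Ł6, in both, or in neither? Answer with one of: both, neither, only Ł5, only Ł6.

neither

In Ł5: at b = 1/4 the value is 3/4 — not a tautology.
In Ł6: at b = 1/5 the value is 4/5 — not a tautology.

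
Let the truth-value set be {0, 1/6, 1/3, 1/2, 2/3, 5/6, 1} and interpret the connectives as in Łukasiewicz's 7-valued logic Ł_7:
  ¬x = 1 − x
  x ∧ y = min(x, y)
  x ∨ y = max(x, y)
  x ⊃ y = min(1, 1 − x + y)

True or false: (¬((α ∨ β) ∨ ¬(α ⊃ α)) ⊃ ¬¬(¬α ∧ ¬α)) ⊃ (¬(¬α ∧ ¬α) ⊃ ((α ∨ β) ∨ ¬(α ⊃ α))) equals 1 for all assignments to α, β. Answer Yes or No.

Yes

At α = 1/3, β = 2/3, for instance:
α ∨ β = 1/3 ∨ 2/3 = 2/3
α ⊃ α = 1/3 ⊃ 1/3 = 1
¬(α ⊃ α) = ¬1 = 0
(α ∨ β) ∨ ¬(α ⊃ α) = 2/3 ∨ 0 = 2/3
¬((α ∨ β) ∨ ¬(α ⊃ α)) = ¬2/3 = 1/3
¬α = ¬1/3 = 2/3
¬α = ¬1/3 = 2/3
¬α ∧ ¬α = 2/3 ∧ 2/3 = 2/3
¬(¬α ∧ ¬α) = ¬2/3 = 1/3
¬¬(¬α ∧ ¬α) = ¬1/3 = 2/3
¬((α ∨ β) ∨ ¬(α ⊃ α)) ⊃ ¬¬(¬α ∧ ¬α) = 1/3 ⊃ 2/3 = 1
¬(¬α ∧ ¬α) ⊃ ((α ∨ β) ∨ ¬(α ⊃ α)) = 1/3 ⊃ 2/3 = 1
(¬((α ∨ β) ∨ ¬(α ⊃ α)) ⊃ ¬¬(¬α ∧ ¬α)) ⊃ (¬(¬α ∧ ¬α) ⊃ ((α ∨ β) ∨ ¬(α ⊃ α))) = 1 ⊃ 1 = 1
and checking the remaining 48 assignments likewise gives ≥ 1 in every case.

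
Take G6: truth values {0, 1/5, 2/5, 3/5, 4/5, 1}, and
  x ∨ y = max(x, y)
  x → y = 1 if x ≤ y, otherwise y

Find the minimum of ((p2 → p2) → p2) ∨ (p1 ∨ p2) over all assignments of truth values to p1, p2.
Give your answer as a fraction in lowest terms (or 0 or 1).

Take p1 = 0, p2 = 0:
p2 → p2 = 0 → 0 = 1
(p2 → p2) → p2 = 1 → 0 = 0
p1 ∨ p2 = 0 ∨ 0 = 0
((p2 → p2) → p2) ∨ (p1 ∨ p2) = 0 ∨ 0 = 0
No assignment yields a value below 0, so this is the minimum.

0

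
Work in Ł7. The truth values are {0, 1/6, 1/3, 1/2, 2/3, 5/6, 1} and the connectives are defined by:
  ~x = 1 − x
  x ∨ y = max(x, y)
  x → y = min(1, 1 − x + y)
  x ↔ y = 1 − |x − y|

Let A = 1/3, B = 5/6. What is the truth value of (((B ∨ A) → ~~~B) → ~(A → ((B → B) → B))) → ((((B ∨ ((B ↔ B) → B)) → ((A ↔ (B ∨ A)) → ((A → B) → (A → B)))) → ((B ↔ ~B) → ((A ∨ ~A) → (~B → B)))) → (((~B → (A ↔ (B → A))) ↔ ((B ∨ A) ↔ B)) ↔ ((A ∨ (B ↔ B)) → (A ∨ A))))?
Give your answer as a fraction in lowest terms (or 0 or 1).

2/3

B ∨ A = 5/6 ∨ 1/3 = 5/6
~B = ~5/6 = 1/6
~~B = ~1/6 = 5/6
~~~B = ~5/6 = 1/6
(B ∨ A) → ~~~B = 5/6 → 1/6 = 1/3
B → B = 5/6 → 5/6 = 1
(B → B) → B = 1 → 5/6 = 5/6
A → ((B → B) → B) = 1/3 → 5/6 = 1
~(A → ((B → B) → B)) = ~1 = 0
((B ∨ A) → ~~~B) → ~(A → ((B → B) → B)) = 1/3 → 0 = 2/3
B ↔ B = 5/6 ↔ 5/6 = 1
(B ↔ B) → B = 1 → 5/6 = 5/6
B ∨ ((B ↔ B) → B) = 5/6 ∨ 5/6 = 5/6
B ∨ A = 5/6 ∨ 1/3 = 5/6
A ↔ (B ∨ A) = 1/3 ↔ 5/6 = 1/2
A → B = 1/3 → 5/6 = 1
A → B = 1/3 → 5/6 = 1
(A → B) → (A → B) = 1 → 1 = 1
(A ↔ (B ∨ A)) → ((A → B) → (A → B)) = 1/2 → 1 = 1
(B ∨ ((B ↔ B) → B)) → ((A ↔ (B ∨ A)) → ((A → B) → (A → B))) = 5/6 → 1 = 1
~B = ~5/6 = 1/6
B ↔ ~B = 5/6 ↔ 1/6 = 1/3
~A = ~1/3 = 2/3
A ∨ ~A = 1/3 ∨ 2/3 = 2/3
~B = ~5/6 = 1/6
~B → B = 1/6 → 5/6 = 1
(A ∨ ~A) → (~B → B) = 2/3 → 1 = 1
(B ↔ ~B) → ((A ∨ ~A) → (~B → B)) = 1/3 → 1 = 1
((B ∨ ((B ↔ B) → B)) → ((A ↔ (B ∨ A)) → ((A → B) → (A → B)))) → ((B ↔ ~B) → ((A ∨ ~A) → (~B → B))) = 1 → 1 = 1
~B = ~5/6 = 1/6
B → A = 5/6 → 1/3 = 1/2
A ↔ (B → A) = 1/3 ↔ 1/2 = 5/6
~B → (A ↔ (B → A)) = 1/6 → 5/6 = 1
B ∨ A = 5/6 ∨ 1/3 = 5/6
(B ∨ A) ↔ B = 5/6 ↔ 5/6 = 1
(~B → (A ↔ (B → A))) ↔ ((B ∨ A) ↔ B) = 1 ↔ 1 = 1
B ↔ B = 5/6 ↔ 5/6 = 1
A ∨ (B ↔ B) = 1/3 ∨ 1 = 1
A ∨ A = 1/3 ∨ 1/3 = 1/3
(A ∨ (B ↔ B)) → (A ∨ A) = 1 → 1/3 = 1/3
((~B → (A ↔ (B → A))) ↔ ((B ∨ A) ↔ B)) ↔ ((A ∨ (B ↔ B)) → (A ∨ A)) = 1 ↔ 1/3 = 1/3
(((B ∨ ((B ↔ B) → B)) → ((A ↔ (B ∨ A)) → ((A → B) → (A → B)))) → ((B ↔ ~B) → ((A ∨ ~A) → (~B → B)))) → (((~B → (A ↔ (B → A))) ↔ ((B ∨ A) ↔ B)) ↔ ((A ∨ (B ↔ B)) → (A ∨ A))) = 1 → 1/3 = 1/3
(((B ∨ A) → ~~~B) → ~(A → ((B → B) → B))) → ((((B ∨ ((B ↔ B) → B)) → ((A ↔ (B ∨ A)) → ((A → B) → (A → B)))) → ((B ↔ ~B) → ((A ∨ ~A) → (~B → B)))) → (((~B → (A ↔ (B → A))) ↔ ((B ∨ A) ↔ B)) ↔ ((A ∨ (B ↔ B)) → (A ∨ A)))) = 2/3 → 1/3 = 2/3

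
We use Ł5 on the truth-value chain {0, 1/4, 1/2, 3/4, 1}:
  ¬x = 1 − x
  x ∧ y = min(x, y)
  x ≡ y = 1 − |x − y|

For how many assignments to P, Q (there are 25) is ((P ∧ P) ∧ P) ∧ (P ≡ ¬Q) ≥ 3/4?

value 1: 1 assignment (counts)
value 3/4: 4 assignments (counts)
value 1/2: 7 assignments
value 1/4: 7 assignments
value 0: 6 assignments
So 5 of the 25 assignments meet the threshold.

5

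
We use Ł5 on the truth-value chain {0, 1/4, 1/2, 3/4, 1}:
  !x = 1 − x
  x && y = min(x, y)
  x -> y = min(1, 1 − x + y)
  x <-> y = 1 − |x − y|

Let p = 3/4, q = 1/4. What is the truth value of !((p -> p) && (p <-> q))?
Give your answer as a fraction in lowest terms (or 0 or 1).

1/2

p -> p = 3/4 -> 3/4 = 1
p <-> q = 3/4 <-> 1/4 = 1/2
(p -> p) && (p <-> q) = 1 && 1/2 = 1/2
!((p -> p) && (p <-> q)) = !1/2 = 1/2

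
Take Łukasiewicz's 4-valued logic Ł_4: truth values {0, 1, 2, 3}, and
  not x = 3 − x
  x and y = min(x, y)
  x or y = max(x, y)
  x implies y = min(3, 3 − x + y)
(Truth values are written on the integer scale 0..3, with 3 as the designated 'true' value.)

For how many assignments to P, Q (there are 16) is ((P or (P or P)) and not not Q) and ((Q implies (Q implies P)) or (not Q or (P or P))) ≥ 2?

4

P = 0, Q = 0 ↦ 0  <
P = 0, Q = 1 ↦ 0  <
P = 0, Q = 2 ↦ 0  <
P = 0, Q = 3 ↦ 0  <
P = 1, Q = 0 ↦ 0  <
P = 1, Q = 1 ↦ 1  <
P = 1, Q = 2 ↦ 1  <
P = 1, Q = 3 ↦ 1  <
P = 2, Q = 0 ↦ 0  <
P = 2, Q = 1 ↦ 1  <
P = 2, Q = 2 ↦ 2  ≥
P = 2, Q = 3 ↦ 2  ≥
P = 3, Q = 0 ↦ 0  <
P = 3, Q = 1 ↦ 1  <
P = 3, Q = 2 ↦ 2  ≥
P = 3, Q = 3 ↦ 3  ≥
So 4 of the 16 assignments meet the threshold.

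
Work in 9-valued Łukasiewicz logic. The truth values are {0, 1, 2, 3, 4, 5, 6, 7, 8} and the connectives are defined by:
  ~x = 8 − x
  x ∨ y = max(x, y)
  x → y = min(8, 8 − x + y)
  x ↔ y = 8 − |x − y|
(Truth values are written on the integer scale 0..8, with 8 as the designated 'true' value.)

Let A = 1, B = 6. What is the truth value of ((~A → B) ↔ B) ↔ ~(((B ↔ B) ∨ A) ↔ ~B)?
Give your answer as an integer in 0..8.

~A = ~1 = 7
~A → B = 7 → 6 = 7
(~A → B) ↔ B = 7 ↔ 6 = 7
B ↔ B = 6 ↔ 6 = 8
(B ↔ B) ∨ A = 8 ∨ 1 = 8
~B = ~6 = 2
((B ↔ B) ∨ A) ↔ ~B = 8 ↔ 2 = 2
~(((B ↔ B) ∨ A) ↔ ~B) = ~2 = 6
((~A → B) ↔ B) ↔ ~(((B ↔ B) ∨ A) ↔ ~B) = 7 ↔ 6 = 7

7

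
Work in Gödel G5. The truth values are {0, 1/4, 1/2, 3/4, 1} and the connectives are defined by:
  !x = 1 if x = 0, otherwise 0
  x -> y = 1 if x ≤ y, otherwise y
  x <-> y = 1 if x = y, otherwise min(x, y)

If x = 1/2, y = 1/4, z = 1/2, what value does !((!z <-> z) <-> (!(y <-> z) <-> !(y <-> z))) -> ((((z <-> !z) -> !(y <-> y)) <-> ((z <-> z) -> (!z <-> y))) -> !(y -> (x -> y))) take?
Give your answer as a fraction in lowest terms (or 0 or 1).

1

!z = !1/2 = 0
!z <-> z = 0 <-> 1/2 = 0
y <-> z = 1/4 <-> 1/2 = 1/4
!(y <-> z) = !1/4 = 0
y <-> z = 1/4 <-> 1/2 = 1/4
!(y <-> z) = !1/4 = 0
!(y <-> z) <-> !(y <-> z) = 0 <-> 0 = 1
(!z <-> z) <-> (!(y <-> z) <-> !(y <-> z)) = 0 <-> 1 = 0
!((!z <-> z) <-> (!(y <-> z) <-> !(y <-> z))) = !0 = 1
!z = !1/2 = 0
z <-> !z = 1/2 <-> 0 = 0
y <-> y = 1/4 <-> 1/4 = 1
!(y <-> y) = !1 = 0
(z <-> !z) -> !(y <-> y) = 0 -> 0 = 1
z <-> z = 1/2 <-> 1/2 = 1
!z = !1/2 = 0
!z <-> y = 0 <-> 1/4 = 0
(z <-> z) -> (!z <-> y) = 1 -> 0 = 0
((z <-> !z) -> !(y <-> y)) <-> ((z <-> z) -> (!z <-> y)) = 1 <-> 0 = 0
x -> y = 1/2 -> 1/4 = 1/4
y -> (x -> y) = 1/4 -> 1/4 = 1
!(y -> (x -> y)) = !1 = 0
(((z <-> !z) -> !(y <-> y)) <-> ((z <-> z) -> (!z <-> y))) -> !(y -> (x -> y)) = 0 -> 0 = 1
!((!z <-> z) <-> (!(y <-> z) <-> !(y <-> z))) -> ((((z <-> !z) -> !(y <-> y)) <-> ((z <-> z) -> (!z <-> y))) -> !(y -> (x -> y))) = 1 -> 1 = 1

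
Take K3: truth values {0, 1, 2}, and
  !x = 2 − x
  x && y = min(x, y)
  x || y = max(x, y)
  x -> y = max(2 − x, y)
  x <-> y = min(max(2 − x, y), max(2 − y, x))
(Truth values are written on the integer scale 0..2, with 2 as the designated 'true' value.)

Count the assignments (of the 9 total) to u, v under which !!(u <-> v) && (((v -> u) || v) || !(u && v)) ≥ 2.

2

u = 0, v = 0 ↦ 2  ≥
u = 0, v = 1 ↦ 1  <
u = 0, v = 2 ↦ 0  <
u = 1, v = 0 ↦ 1  <
u = 1, v = 1 ↦ 1  <
u = 1, v = 2 ↦ 1  <
u = 2, v = 0 ↦ 0  <
u = 2, v = 1 ↦ 1  <
u = 2, v = 2 ↦ 2  ≥
So 2 of the 9 assignments meet the threshold.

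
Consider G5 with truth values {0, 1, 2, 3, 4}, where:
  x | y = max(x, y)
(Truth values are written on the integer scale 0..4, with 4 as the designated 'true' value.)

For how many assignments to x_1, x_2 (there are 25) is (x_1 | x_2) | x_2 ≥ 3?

16

value 4: 9 assignments (counts)
value 3: 7 assignments (counts)
value 2: 5 assignments
value 1: 3 assignments
value 0: 1 assignment
So 16 of the 25 assignments meet the threshold.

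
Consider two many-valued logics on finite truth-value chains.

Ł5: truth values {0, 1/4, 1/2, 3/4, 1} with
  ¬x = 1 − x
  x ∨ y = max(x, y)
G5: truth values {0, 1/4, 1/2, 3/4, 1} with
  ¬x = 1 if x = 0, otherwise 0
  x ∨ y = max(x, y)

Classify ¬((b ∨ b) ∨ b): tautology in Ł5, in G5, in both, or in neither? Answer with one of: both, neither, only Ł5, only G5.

neither

In Ł5: at b = 1/4 the value is 3/4 — not a tautology.
In G5: at b = 1/4 the value is 0 — not a tautology.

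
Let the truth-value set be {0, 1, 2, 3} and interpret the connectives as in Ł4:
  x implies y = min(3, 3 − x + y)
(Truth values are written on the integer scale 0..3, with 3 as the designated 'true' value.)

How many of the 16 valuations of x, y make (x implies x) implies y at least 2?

x = 0, y = 0 ↦ 0  <
x = 0, y = 1 ↦ 1  <
x = 0, y = 2 ↦ 2  ≥
x = 0, y = 3 ↦ 3  ≥
x = 1, y = 0 ↦ 0  <
x = 1, y = 1 ↦ 1  <
x = 1, y = 2 ↦ 2  ≥
x = 1, y = 3 ↦ 3  ≥
x = 2, y = 0 ↦ 0  <
x = 2, y = 1 ↦ 1  <
x = 2, y = 2 ↦ 2  ≥
x = 2, y = 3 ↦ 3  ≥
x = 3, y = 0 ↦ 0  <
x = 3, y = 1 ↦ 1  <
x = 3, y = 2 ↦ 2  ≥
x = 3, y = 3 ↦ 3  ≥
So 8 of the 16 assignments meet the threshold.

8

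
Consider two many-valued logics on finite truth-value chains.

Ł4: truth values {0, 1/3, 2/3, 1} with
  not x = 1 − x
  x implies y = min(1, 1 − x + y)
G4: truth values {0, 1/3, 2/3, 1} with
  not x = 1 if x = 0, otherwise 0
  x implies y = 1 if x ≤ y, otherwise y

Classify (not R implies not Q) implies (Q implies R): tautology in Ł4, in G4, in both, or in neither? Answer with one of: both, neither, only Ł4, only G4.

In Ł4: every assignment gives 1 — tautology.
In G4: at Q = 2/3, R = 1/3 the value is 1/3 — not a tautology.

only Ł4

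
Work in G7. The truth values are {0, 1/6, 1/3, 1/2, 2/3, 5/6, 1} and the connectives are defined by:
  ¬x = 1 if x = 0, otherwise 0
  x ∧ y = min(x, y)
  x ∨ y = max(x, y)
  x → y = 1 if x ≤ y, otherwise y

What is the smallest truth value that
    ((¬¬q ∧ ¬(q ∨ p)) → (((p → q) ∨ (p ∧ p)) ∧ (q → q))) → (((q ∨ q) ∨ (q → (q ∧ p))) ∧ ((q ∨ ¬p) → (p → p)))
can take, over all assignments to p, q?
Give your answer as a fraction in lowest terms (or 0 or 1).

Take p = 0, q = 1/6:
¬q = ¬1/6 = 0
¬¬q = ¬0 = 1
q ∨ p = 1/6 ∨ 0 = 1/6
¬(q ∨ p) = ¬1/6 = 0
¬¬q ∧ ¬(q ∨ p) = 1 ∧ 0 = 0
p → q = 0 → 1/6 = 1
p ∧ p = 0 ∧ 0 = 0
(p → q) ∨ (p ∧ p) = 1 ∨ 0 = 1
q → q = 1/6 → 1/6 = 1
((p → q) ∨ (p ∧ p)) ∧ (q → q) = 1 ∧ 1 = 1
(¬¬q ∧ ¬(q ∨ p)) → (((p → q) ∨ (p ∧ p)) ∧ (q → q)) = 0 → 1 = 1
q ∨ q = 1/6 ∨ 1/6 = 1/6
q ∧ p = 1/6 ∧ 0 = 0
q → (q ∧ p) = 1/6 → 0 = 0
(q ∨ q) ∨ (q → (q ∧ p)) = 1/6 ∨ 0 = 1/6
¬p = ¬0 = 1
q ∨ ¬p = 1/6 ∨ 1 = 1
p → p = 0 → 0 = 1
(q ∨ ¬p) → (p → p) = 1 → 1 = 1
((q ∨ q) ∨ (q → (q ∧ p))) ∧ ((q ∨ ¬p) → (p → p)) = 1/6 ∧ 1 = 1/6
((¬¬q ∧ ¬(q ∨ p)) → (((p → q) ∨ (p ∧ p)) ∧ (q → q))) → (((q ∨ q) ∨ (q → (q ∧ p))) ∧ ((q ∨ ¬p) → (p → p))) = 1 → 1/6 = 1/6
No assignment yields a value below 1/6, so this is the minimum.

1/6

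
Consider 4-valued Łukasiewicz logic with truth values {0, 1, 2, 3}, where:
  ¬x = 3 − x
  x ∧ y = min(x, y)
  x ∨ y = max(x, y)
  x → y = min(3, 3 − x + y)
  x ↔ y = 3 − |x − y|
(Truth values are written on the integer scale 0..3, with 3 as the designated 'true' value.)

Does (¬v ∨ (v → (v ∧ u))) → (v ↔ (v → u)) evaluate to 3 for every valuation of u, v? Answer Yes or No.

Counterexample: take u = 0, v = 0.
¬v = ¬0 = 3
v ∧ u = 0 ∧ 0 = 0
v → (v ∧ u) = 0 → 0 = 3
¬v ∨ (v → (v ∧ u)) = 3 ∨ 3 = 3
v → u = 0 → 0 = 3
v ↔ (v → u) = 0 ↔ 3 = 0
(¬v ∨ (v → (v ∧ u))) → (v ↔ (v → u)) = 3 → 0 = 0
This gives 0 ≠ 3.

No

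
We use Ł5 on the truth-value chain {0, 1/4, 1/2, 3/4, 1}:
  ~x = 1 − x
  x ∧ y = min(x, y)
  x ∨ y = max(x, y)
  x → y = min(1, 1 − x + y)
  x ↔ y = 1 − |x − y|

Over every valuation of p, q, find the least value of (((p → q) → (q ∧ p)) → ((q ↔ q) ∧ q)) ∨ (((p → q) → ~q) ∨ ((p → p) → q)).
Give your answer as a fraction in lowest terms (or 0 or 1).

3/4

Take p = 3/4, q = 1/2:
p → q = 3/4 → 1/2 = 3/4
q ∧ p = 1/2 ∧ 3/4 = 1/2
(p → q) → (q ∧ p) = 3/4 → 1/2 = 3/4
q ↔ q = 1/2 ↔ 1/2 = 1
(q ↔ q) ∧ q = 1 ∧ 1/2 = 1/2
((p → q) → (q ∧ p)) → ((q ↔ q) ∧ q) = 3/4 → 1/2 = 3/4
p → q = 3/4 → 1/2 = 3/4
~q = ~1/2 = 1/2
(p → q) → ~q = 3/4 → 1/2 = 3/4
p → p = 3/4 → 3/4 = 1
(p → p) → q = 1 → 1/2 = 1/2
((p → q) → ~q) ∨ ((p → p) → q) = 3/4 ∨ 1/2 = 3/4
(((p → q) → (q ∧ p)) → ((q ↔ q) ∧ q)) ∨ (((p → q) → ~q) ∨ ((p → p) → q)) = 3/4 ∨ 3/4 = 3/4
No assignment yields a value below 3/4, so this is the minimum.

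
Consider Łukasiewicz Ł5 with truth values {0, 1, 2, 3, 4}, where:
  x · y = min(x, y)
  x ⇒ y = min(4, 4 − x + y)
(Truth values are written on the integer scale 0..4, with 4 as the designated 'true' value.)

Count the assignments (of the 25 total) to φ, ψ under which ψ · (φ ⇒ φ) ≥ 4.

value 4: 5 assignments (counts)
value 3: 5 assignments
value 2: 5 assignments
value 1: 5 assignments
value 0: 5 assignments
So 5 of the 25 assignments meet the threshold.

5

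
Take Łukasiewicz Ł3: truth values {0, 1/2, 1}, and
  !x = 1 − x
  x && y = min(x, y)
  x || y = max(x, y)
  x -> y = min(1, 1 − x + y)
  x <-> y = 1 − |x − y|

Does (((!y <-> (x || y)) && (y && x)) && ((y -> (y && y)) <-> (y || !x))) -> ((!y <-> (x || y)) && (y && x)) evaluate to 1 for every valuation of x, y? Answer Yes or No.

x = 0, y = 0 ↦ 1
x = 0, y = 1/2 ↦ 1
x = 0, y = 1 ↦ 1
x = 1/2, y = 0 ↦ 1
x = 1/2, y = 1/2 ↦ 1
x = 1/2, y = 1 ↦ 1
x = 1, y = 0 ↦ 1
x = 1, y = 1/2 ↦ 1
x = 1, y = 1 ↦ 1
Every assignment gives a value ≥ 1.

Yes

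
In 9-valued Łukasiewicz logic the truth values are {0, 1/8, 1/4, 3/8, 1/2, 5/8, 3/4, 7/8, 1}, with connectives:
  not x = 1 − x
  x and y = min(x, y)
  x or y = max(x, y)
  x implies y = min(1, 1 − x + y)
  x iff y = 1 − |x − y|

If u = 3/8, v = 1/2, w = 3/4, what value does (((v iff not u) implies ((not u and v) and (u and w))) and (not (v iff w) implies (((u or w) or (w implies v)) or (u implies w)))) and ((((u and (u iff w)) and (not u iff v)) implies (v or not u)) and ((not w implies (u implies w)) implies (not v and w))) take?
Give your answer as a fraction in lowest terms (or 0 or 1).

not u = not 3/8 = 5/8
v iff not u = 1/2 iff 5/8 = 7/8
not u = not 3/8 = 5/8
not u and v = 5/8 and 1/2 = 1/2
u and w = 3/8 and 3/4 = 3/8
(not u and v) and (u and w) = 1/2 and 3/8 = 3/8
(v iff not u) implies ((not u and v) and (u and w)) = 7/8 implies 3/8 = 1/2
v iff w = 1/2 iff 3/4 = 3/4
not (v iff w) = not 3/4 = 1/4
u or w = 3/8 or 3/4 = 3/4
w implies v = 3/4 implies 1/2 = 3/4
(u or w) or (w implies v) = 3/4 or 3/4 = 3/4
u implies w = 3/8 implies 3/4 = 1
((u or w) or (w implies v)) or (u implies w) = 3/4 or 1 = 1
not (v iff w) implies (((u or w) or (w implies v)) or (u implies w)) = 1/4 implies 1 = 1
((v iff not u) implies ((not u and v) and (u and w))) and (not (v iff w) implies (((u or w) or (w implies v)) or (u implies w))) = 1/2 and 1 = 1/2
u iff w = 3/8 iff 3/4 = 5/8
u and (u iff w) = 3/8 and 5/8 = 3/8
not u = not 3/8 = 5/8
not u iff v = 5/8 iff 1/2 = 7/8
(u and (u iff w)) and (not u iff v) = 3/8 and 7/8 = 3/8
not u = not 3/8 = 5/8
v or not u = 1/2 or 5/8 = 5/8
((u and (u iff w)) and (not u iff v)) implies (v or not u) = 3/8 implies 5/8 = 1
not w = not 3/4 = 1/4
u implies w = 3/8 implies 3/4 = 1
not w implies (u implies w) = 1/4 implies 1 = 1
not v = not 1/2 = 1/2
not v and w = 1/2 and 3/4 = 1/2
(not w implies (u implies w)) implies (not v and w) = 1 implies 1/2 = 1/2
(((u and (u iff w)) and (not u iff v)) implies (v or not u)) and ((not w implies (u implies w)) implies (not v and w)) = 1 and 1/2 = 1/2
(((v iff not u) implies ((not u and v) and (u and w))) and (not (v iff w) implies (((u or w) or (w implies v)) or (u implies w)))) and ((((u and (u iff w)) and (not u iff v)) implies (v or not u)) and ((not w implies (u implies w)) implies (not v and w))) = 1/2 and 1/2 = 1/2

1/2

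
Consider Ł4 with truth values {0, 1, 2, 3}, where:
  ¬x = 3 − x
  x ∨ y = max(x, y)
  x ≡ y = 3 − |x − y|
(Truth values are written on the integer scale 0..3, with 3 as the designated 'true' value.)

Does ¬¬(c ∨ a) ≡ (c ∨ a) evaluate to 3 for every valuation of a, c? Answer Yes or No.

Yes

a = 0, c = 0 ↦ 3
a = 0, c = 1 ↦ 3
a = 0, c = 2 ↦ 3
a = 0, c = 3 ↦ 3
a = 1, c = 0 ↦ 3
a = 1, c = 1 ↦ 3
a = 1, c = 2 ↦ 3
a = 1, c = 3 ↦ 3
a = 2, c = 0 ↦ 3
a = 2, c = 1 ↦ 3
a = 2, c = 2 ↦ 3
a = 2, c = 3 ↦ 3
a = 3, c = 0 ↦ 3
a = 3, c = 1 ↦ 3
a = 3, c = 2 ↦ 3
a = 3, c = 3 ↦ 3
Every assignment gives a value ≥ 3.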